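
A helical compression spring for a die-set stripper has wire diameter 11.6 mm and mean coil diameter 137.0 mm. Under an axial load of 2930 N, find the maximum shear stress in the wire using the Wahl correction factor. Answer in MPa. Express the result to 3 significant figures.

Spring index C = D/d = 137.0/11.6 = 11.8103
K_W = (4C−1)/(4C−4) + 0.615/C = 46.241/43.241 + 0.0521 = 1.1215
τ₀ = 8FD/(πd³) = 8·2930·137.0/(π·11.6³) = 3.21128e+06/4903.7 = 654.87 MPa
τ_max = K·τ₀ = 1.1215 × 654.87 = 734.4 MPa

734 MPa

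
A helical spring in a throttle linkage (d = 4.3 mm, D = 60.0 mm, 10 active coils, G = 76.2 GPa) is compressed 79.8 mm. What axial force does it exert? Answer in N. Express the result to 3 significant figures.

120 N

k = Gd⁴/(8D³N_a) = (76.2×10³)(4.3⁴)/(8·60.0³·10) = 1.5076 N/mm
F = k·δ = 1.5076 × 79.8 = 120.31 N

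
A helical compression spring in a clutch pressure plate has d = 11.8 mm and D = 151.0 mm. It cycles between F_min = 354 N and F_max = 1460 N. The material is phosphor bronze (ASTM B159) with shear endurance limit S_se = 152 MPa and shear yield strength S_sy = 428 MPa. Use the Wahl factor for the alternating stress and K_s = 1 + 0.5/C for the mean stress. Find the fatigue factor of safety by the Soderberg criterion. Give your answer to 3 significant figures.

0.684

C = D/d = 151.0/11.8 = 12.7966; K_W = (4C−1)/(4C−4)+0.615/C = 1.1116; K_s = 1+0.5/C = 1.0391
F_a = (F_max−F_min)/2 = 553 N; F_m = (F_max+F_min)/2 = 907 N
τ_a = K_W·8F_aD/(πd³) = 1.1116 × 129.42 = 143.87 MPa
τ_m = K_s·8F_mD/(πd³) = 1.0391 × 212.26 = 220.56 MPa
Soderberg: 1/n_f = τ_a/S_se + τ_m/S_sy = 143.87/152 + 220.56/428 = 0.94649 + 0.51532 = 1.4618
n_f = 1/1.4618 = 0.6841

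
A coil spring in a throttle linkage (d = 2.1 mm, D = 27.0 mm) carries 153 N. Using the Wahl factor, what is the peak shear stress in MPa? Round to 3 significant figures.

Spring index C = D/d = 27.0/2.1 = 12.8571
K_W = (4C−1)/(4C−4) + 0.615/C = 50.429/47.429 + 0.0478 = 1.1111
τ₀ = 8FD/(πd³) = 8·153·27.0/(π·2.1³) = 33048/29.094 = 1135.9 MPa
τ_max = K·τ₀ = 1.1111 × 1135.9 = 1262.1 MPa

1260 MPa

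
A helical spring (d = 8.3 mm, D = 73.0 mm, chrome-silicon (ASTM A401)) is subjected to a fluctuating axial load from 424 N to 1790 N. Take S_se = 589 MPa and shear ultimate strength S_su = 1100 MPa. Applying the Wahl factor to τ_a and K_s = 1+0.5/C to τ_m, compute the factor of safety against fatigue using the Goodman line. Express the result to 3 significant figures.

C = D/d = 73.0/8.3 = 8.7952; K_W = (4C−1)/(4C−4)+0.615/C = 1.1661; K_s = 1+0.5/C = 1.0568
F_a = (F_max−F_min)/2 = 683 N; F_m = (F_max+F_min)/2 = 1107 N
τ_a = K_W·8F_aD/(πd³) = 1.1661 × 222.05 = 258.94 MPa
τ_m = K_s·8F_mD/(πd³) = 1.0568 × 359.9 = 380.36 MPa
Goodman: 1/n_f = τ_a/S_se + τ_m/S_su = 258.94/589 + 380.36/1100 = 0.43963 + 0.34578 = 0.7854
n_f = 1/0.7854 = 1.273

1.27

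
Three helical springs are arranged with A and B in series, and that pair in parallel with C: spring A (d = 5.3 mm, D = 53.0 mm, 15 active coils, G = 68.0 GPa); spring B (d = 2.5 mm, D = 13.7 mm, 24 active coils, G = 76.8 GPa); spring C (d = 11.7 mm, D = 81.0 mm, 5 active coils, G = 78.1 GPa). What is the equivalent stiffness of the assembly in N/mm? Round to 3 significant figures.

70.9 N/mm

k_A = Gd⁴/(8D³N_a) = (68.0×10³)(5.3⁴)/(8·53.0³·15) = 3.0033 N/mm
k_B = Gd⁴/(8D³N_a) = (76.8×10³)(2.5⁴)/(8·13.7³·24) = 6.0766 N/mm
k_C = Gd⁴/(8D³N_a) = (78.1×10³)(11.7⁴)/(8·81.0³·5) = 68.846 N/mm
Springs A,B series: k_AB = 1/(1/3.0033+1/6.0766) = 2.0099 N/mm; parallel with C: k_eq = 2.0099+68.846 = 70.856 N/mm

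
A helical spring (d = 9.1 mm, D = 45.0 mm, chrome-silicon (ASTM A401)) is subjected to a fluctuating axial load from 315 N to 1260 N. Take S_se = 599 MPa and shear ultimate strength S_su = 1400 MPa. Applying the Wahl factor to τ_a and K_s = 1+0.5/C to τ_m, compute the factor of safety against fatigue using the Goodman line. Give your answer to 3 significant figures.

C = D/d = 45.0/9.1 = 4.9451; K_W = (4C−1)/(4C−4)+0.615/C = 1.3145; K_s = 1+0.5/C = 1.1011
F_a = (F_max−F_min)/2 = 472.5 N; F_m = (F_max+F_min)/2 = 787.5 N
τ_a = K_W·8F_aD/(πd³) = 1.3145 × 71.851 = 94.446 MPa
τ_m = K_s·8F_mD/(πd³) = 1.1011 × 119.75 = 131.86 MPa
Goodman: 1/n_f = τ_a/S_se + τ_m/S_su = 94.446/599 + 131.86/1400 = 0.15767 + 0.09419 = 0.25186
n_f = 1/0.25186 = 3.97

3.97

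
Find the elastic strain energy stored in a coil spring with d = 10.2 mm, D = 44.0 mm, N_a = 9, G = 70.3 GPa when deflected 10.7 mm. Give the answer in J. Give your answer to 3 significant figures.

7.10 J

k = Gd⁴/(8D³N_a) = (70.3×10³)(10.2⁴)/(8·44.0³·9) = 124.07 N/mm
U = ½kδ² = 0.5 × 124.07 × 10.7² = 7102.4 N·mm = 7.1024 J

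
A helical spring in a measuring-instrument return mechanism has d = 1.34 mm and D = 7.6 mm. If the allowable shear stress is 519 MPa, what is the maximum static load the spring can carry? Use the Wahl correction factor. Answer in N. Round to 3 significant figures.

C = D/d = 7.6/1.34 = 5.6716
K_W = (4C−1)/(4C−4) + 0.615/C = 21.687/18.687 + 0.1084 = 1.2690
τ_max = K·8FD/(πd³) → F_max = τ_allow·πd³/(8DK)
F_max = 519·π·1.34³/(8·7.6·1.2690) = 3923.1/77.154 = 50.848 N

50.8 N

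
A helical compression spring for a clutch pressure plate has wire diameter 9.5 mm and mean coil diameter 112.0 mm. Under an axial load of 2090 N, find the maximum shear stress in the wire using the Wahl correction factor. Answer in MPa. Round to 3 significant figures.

Spring index C = D/d = 112.0/9.5 = 11.7895
K_W = (4C−1)/(4C−4) + 0.615/C = 46.158/43.158 + 0.0522 = 1.1217
τ₀ = 8FD/(πd³) = 8·2090·112.0/(π·9.5³) = 1.87264e+06/2693.5 = 695.24 MPa
τ_max = K·τ₀ = 1.1217 × 695.24 = 779.83 MPa

780 MPa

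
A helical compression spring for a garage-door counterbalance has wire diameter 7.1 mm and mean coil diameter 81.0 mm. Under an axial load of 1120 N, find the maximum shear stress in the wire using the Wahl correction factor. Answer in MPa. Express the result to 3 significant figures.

727 MPa

Spring index C = D/d = 81.0/7.1 = 11.4085
K_W = (4C−1)/(4C−4) + 0.615/C = 44.634/41.634 + 0.0539 = 1.1260
τ₀ = 8FD/(πd³) = 8·1120·81.0/(π·7.1³) = 725760/1124.4 = 645.46 MPa
τ_max = K·τ₀ = 1.1260 × 645.46 = 726.76 MPa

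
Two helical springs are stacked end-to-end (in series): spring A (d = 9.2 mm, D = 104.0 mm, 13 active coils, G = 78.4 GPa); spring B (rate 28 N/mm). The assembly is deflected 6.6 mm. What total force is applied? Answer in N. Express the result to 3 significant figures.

27.0 N

k_A = Gd⁴/(8D³N_a) = (78.4×10³)(9.2⁴)/(8·104.0³·13) = 4.801 N/mm
Series: 1/k_eq = 1/4.801 + 1/28 = 0.244; k_eq = 4.0983 N/mm
F = k_eq·δ = 4.0983·6.6 = 27.049 N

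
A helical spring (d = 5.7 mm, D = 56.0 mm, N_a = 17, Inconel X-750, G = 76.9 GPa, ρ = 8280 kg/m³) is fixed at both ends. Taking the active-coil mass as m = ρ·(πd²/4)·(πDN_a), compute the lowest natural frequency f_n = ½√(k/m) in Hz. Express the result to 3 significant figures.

k = Gd⁴/(8D³N_a) = (76.9×10³)(5.7⁴)/(8·56.0³·17) = 3.3988 N/mm = 3398.8 N/m
Wire length L = πDN_a = π·56.0·17 = 2990.8 mm
m = ρ·(πd²/4)·L = 8280 × 25.518×10⁻⁶ m² × 2.9908 m = 0.63191 kg
f_n = ½√(k/m) = 0.5·√(3398.8/0.63191) = 0.5·√(5378.6) = 36.669 Hz

36.7 Hz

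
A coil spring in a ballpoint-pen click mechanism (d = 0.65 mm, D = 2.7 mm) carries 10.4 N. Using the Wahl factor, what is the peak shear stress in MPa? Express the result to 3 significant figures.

361 MPa

Spring index C = D/d = 2.7/0.65 = 4.1538
K_W = (4C−1)/(4C−4) + 0.615/C = 15.615/12.615 + 0.1481 = 1.3859
τ₀ = 8FD/(πd³) = 8·10.4·2.7/(π·0.65³) = 224.64/0.86276 = 260.37 MPa
τ_max = K·τ₀ = 1.3859 × 260.37 = 360.84 MPa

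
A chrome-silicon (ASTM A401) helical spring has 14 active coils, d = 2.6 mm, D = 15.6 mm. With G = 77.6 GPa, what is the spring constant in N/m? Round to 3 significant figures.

k = Gd⁴/(8D³N_a) = (77.6×10³ × 2.6⁴) / (8 × 15.6³ × 14)
  = 3.54613e+06 / 425199 = 8.3399 N/mm = 8339.9 N/m

8340 N/m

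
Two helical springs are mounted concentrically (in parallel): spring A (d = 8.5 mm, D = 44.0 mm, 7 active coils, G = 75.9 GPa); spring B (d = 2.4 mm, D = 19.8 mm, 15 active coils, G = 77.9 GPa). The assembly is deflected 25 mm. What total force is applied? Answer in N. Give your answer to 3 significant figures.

k_A = Gd⁴/(8D³N_a) = (75.9×10³)(8.5⁴)/(8·44.0³·7) = 83.056 N/mm
k_B = Gd⁴/(8D³N_a) = (77.9×10³)(2.4⁴)/(8·19.8³·15) = 2.7746 N/mm
Parallel: k_eq = 83.056 + 2.7746 = 85.831 N/mm
F = k_eq·δ = 85.831·25 = 2145.8 N

2150 N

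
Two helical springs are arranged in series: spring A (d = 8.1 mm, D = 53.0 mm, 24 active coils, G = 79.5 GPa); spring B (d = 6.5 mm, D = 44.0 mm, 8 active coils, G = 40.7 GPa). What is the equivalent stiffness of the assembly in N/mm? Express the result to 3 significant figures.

k_A = Gd⁴/(8D³N_a) = (79.5×10³)(8.1⁴)/(8·53.0³·24) = 11.972 N/mm
k_B = Gd⁴/(8D³N_a) = (40.7×10³)(6.5⁴)/(8·44.0³·8) = 13.326 N/mm
Series: 1/k_eq = 1/11.972 + 1/13.326 = 0.15857; k_eq = 6.3065 N/mm

6.31 N/mm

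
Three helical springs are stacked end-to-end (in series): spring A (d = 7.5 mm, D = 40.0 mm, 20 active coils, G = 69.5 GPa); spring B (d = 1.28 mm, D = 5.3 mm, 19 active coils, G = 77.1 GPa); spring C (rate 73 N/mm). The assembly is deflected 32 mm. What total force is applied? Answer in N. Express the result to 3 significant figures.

k_A = Gd⁴/(8D³N_a) = (69.5×10³)(7.5⁴)/(8·40.0³·20) = 21.475 N/mm
k_B = Gd⁴/(8D³N_a) = (77.1×10³)(1.28⁴)/(8·5.3³·19) = 9.1458 N/mm
Series: 1/k_eq = 1/21.475 + 1/9.1458 + 1/73 = 0.1696; k_eq = 5.8961 N/mm
F = k_eq·δ = 5.8961·32 = 188.67 N

189 N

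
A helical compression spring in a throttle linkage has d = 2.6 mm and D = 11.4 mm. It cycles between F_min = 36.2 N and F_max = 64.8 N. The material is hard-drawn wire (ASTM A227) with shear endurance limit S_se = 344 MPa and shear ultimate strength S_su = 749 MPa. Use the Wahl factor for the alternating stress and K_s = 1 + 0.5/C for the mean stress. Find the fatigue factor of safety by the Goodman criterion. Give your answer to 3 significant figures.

C = D/d = 11.4/2.6 = 4.3846; K_W = (4C−1)/(4C−4)+0.615/C = 1.3619; K_s = 1+0.5/C = 1.1140
F_a = (F_max−F_min)/2 = 14.3 N; F_m = (F_max+F_min)/2 = 50.5 N
τ_a = K_W·8F_aD/(πd³) = 1.3619 × 23.619 = 32.166 MPa
τ_m = K_s·8F_mD/(πd³) = 1.1140 × 83.41 = 92.921 MPa
Goodman: 1/n_f = τ_a/S_se + τ_m/S_su = 32.166/344 + 92.921/749 = 0.09350 + 0.12406 = 0.21757
n_f = 1/0.21757 = 4.596

4.60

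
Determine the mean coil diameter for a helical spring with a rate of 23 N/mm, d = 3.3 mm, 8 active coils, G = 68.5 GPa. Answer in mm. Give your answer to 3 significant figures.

17.7 mm

D = (Gd⁴/(8N_a·k))^(1/3) = (68.5×10³·3.3⁴/(8·8·23))^(1/3)
  = (5518.72)^(1/3) = 17.6717 mm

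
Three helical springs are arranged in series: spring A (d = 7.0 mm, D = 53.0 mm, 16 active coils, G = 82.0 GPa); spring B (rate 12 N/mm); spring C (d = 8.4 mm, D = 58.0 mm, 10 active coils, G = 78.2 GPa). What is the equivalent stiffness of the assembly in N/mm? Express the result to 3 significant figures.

4.54 N/mm

k_A = Gd⁴/(8D³N_a) = (82.0×10³)(7.0⁴)/(8·53.0³·16) = 10.332 N/mm
k_C = Gd⁴/(8D³N_a) = (78.2×10³)(8.4⁴)/(8·58.0³·10) = 24.943 N/mm
Series: 1/k_eq = 1/10.332 + 1/12 + 1/24.943 = 0.22021; k_eq = 4.541 N/mm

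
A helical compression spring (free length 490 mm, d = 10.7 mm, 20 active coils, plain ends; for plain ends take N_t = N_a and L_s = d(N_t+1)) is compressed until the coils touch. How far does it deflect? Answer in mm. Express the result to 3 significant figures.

N_t = 20; L_s = 10.7·21 = 224.7 mm
δ_solid = L₀ − L_s = 490 − 224.7 = 265.3 mm

265 mm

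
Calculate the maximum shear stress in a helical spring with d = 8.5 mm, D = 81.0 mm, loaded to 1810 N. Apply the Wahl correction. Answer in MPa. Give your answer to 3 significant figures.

Spring index C = D/d = 81.0/8.5 = 9.5294
K_W = (4C−1)/(4C−4) + 0.615/C = 37.118/34.118 + 0.0645 = 1.1525
τ₀ = 8FD/(πd³) = 8·1810·81.0/(π·8.5³) = 1.17288e+06/1929.3 = 607.92 MPa
τ_max = K·τ₀ = 1.1525 × 607.92 = 700.61 MPa

701 MPa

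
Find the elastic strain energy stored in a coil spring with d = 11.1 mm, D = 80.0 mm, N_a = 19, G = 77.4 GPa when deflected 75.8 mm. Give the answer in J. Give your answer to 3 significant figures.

k = Gd⁴/(8D³N_a) = (77.4×10³)(11.1⁴)/(8·80.0³·19) = 15.098 N/mm
U = ½kδ² = 0.5 × 15.098 × 75.8² = 43374 N·mm = 43.374 J

43.4 J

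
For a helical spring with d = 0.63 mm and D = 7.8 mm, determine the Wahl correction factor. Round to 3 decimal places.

1.116

C = D/d = 7.8/0.63 = 12.3810
K_W = (4C−1)/(4C−4) + 0.615/C = 48.524/45.524 + 0.0497 = 1.1156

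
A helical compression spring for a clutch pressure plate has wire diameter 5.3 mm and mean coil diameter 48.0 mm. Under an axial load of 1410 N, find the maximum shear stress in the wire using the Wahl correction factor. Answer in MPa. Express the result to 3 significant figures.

Spring index C = D/d = 48.0/5.3 = 9.0566
K_W = (4C−1)/(4C−4) + 0.615/C = 35.226/32.226 + 0.0679 = 1.1610
τ₀ = 8FD/(πd³) = 8·1410·48.0/(π·5.3³) = 541440/467.71 = 1157.6 MPa
τ_max = K·τ₀ = 1.1610 × 1157.6 = 1344 MPa

1340 MPa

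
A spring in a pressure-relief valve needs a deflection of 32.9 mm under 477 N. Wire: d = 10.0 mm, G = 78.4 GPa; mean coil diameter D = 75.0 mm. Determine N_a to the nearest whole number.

Required rate k = F/δ = 477/32.9 = 14.498 N/mm
N_a = Gd⁴/(8D³k) = (78.4×10³ × 10.0⁴)/(8 × 75.0³ × 14.498)
    = 7.84e+08 / 4.89324e+07 = 16.02 → 16 coils

16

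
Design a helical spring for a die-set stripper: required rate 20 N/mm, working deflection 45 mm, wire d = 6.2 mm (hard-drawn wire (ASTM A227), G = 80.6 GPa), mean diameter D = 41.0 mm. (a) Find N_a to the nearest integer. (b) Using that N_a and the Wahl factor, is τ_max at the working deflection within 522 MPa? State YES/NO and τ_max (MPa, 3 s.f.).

N_a = Gd⁴/(8D³k) = (80.6×10³)(6.2⁴)/(8·41.0³·20) = 10.8 → N_a = 11
Actual rate k = Gd⁴/(8D³·11) = 19.637 N/mm
Working load F = kδ = 19.637·45 = 883.65 N
C = 41.0/6.2 = 6.6129; K_W = (4C−1)/(4C−4)+0.615/C = 1.2266
τ_max = K_W·8FD/(πd³) = 1.2266·387.11 = 474.83 MPa
τ_max ≤ 522 MPa → acceptable

(a) 11 coils; (b) YES, τ_max = 475 MPa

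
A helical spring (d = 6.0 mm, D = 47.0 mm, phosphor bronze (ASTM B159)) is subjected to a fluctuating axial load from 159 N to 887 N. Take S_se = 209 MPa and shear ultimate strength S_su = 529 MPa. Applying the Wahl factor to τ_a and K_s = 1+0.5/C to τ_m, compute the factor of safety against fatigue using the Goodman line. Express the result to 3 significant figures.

0.578

C = D/d = 47.0/6.0 = 7.8333; K_W = (4C−1)/(4C−4)+0.615/C = 1.1883; K_s = 1+0.5/C = 1.0638
F_a = (F_max−F_min)/2 = 364 N; F_m = (F_max+F_min)/2 = 523 N
τ_a = K_W·8F_aD/(πd³) = 1.1883 × 201.69 = 239.66 MPa
τ_m = K_s·8F_mD/(πd³) = 1.0638 × 289.79 = 308.29 MPa
Goodman: 1/n_f = τ_a/S_se + τ_m/S_su = 239.66/209 + 308.29/529 = 1.14671 + 0.58278 = 1.7295
n_f = 1/1.7295 = 0.5782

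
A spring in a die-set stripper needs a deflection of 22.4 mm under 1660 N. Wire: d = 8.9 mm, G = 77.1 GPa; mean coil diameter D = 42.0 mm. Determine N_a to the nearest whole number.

11

Required rate k = F/δ = 1660/22.4 = 74.107 N/mm
N_a = Gd⁴/(8D³k) = (77.1×10³ × 8.9⁴)/(8 × 42.0³ × 74.107)
    = 4.83743e+08 / 4.39236e+07 = 11.01 → 11 coils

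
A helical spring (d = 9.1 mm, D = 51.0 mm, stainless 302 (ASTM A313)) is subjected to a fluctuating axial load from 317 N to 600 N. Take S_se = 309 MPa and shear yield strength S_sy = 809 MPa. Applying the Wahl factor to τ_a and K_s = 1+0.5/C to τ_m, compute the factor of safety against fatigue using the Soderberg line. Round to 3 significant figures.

4.84

C = D/d = 51.0/9.1 = 5.6044; K_W = (4C−1)/(4C−4)+0.615/C = 1.2726; K_s = 1+0.5/C = 1.0892
F_a = (F_max−F_min)/2 = 141.5 N; F_m = (F_max+F_min)/2 = 458.5 N
τ_a = K_W·8F_aD/(πd³) = 1.2726 × 24.386 = 31.034 MPa
τ_m = K_s·8F_mD/(πd³) = 1.0892 × 79.018 = 86.068 MPa
Soderberg: 1/n_f = τ_a/S_se + τ_m/S_sy = 31.034/309 + 86.068/809 = 0.10043 + 0.10639 = 0.20682
n_f = 1/0.20682 = 4.835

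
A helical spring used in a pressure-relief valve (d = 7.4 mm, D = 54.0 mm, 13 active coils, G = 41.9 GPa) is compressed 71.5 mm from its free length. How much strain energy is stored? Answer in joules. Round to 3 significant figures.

k = Gd⁴/(8D³N_a) = (41.9×10³)(7.4⁴)/(8·54.0³·13) = 7.6723 N/mm
U = ½kδ² = 0.5 × 7.6723 × 71.5² = 19611 N·mm = 19.611 J

19.6 J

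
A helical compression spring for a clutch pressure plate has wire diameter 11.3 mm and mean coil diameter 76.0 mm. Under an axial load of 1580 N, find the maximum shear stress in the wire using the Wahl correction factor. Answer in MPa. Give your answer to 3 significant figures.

Spring index C = D/d = 76.0/11.3 = 6.7257
K_W = (4C−1)/(4C−4) + 0.615/C = 25.903/22.903 + 0.0914 = 1.2224
τ₀ = 8FD/(πd³) = 8·1580·76.0/(π·11.3³) = 960640/4533 = 211.92 MPa
τ_max = K·τ₀ = 1.2224 × 211.92 = 259.06 MPa

259 MPa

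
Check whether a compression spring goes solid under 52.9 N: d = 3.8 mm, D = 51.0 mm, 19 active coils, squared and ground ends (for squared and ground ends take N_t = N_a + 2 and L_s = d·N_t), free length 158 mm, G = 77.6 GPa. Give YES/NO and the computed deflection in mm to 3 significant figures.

k = Gd⁴/(8D³N_a) = (77.6×10³)(3.8⁴)/(8·51.0³·19) = 0.80249 N/mm
N_t = 21; L_s = 3.8·21 = 79.8 mm; δ_solid = L₀ − L_s = 158 − 79.8 = 78.2 mm
δ = F/k = 52.9/0.80249 = 65.919 mm
δ < δ_solid → spring does not go solid

NO, δ = 65.9 mm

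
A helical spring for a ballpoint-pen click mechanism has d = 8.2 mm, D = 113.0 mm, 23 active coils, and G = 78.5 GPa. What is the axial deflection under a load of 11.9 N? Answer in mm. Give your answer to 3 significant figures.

8.90 mm

k = Gd⁴/(8D³N_a) = (78.5×10³)(8.2⁴)/(8·113.0³·23) = 1.3368 N/mm
δ = F/k = 11.9 / 1.3368 = 8.9017 mm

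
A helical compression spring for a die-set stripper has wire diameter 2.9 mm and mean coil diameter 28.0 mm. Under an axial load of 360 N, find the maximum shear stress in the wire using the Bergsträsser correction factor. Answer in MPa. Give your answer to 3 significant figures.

1200 MPa

Spring index C = D/d = 28.0/2.9 = 9.6552
K_B = (4C+2)/(4C−3) = 40.621/35.621 = 1.1404
τ₀ = 8FD/(πd³) = 8·360·28.0/(π·2.9³) = 80640/76.62 = 1052.5 MPa
τ_max = K·τ₀ = 1.1404 × 1052.5 = 1200.2 MPa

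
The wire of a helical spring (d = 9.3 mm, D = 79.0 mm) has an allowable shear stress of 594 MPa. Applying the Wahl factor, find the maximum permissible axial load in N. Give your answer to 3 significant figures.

C = D/d = 79.0/9.3 = 8.4946
K_W = (4C−1)/(4C−4) + 0.615/C = 32.978/29.978 + 0.0724 = 1.1725
τ_max = K·8FD/(πd³) → F_max = τ_allow·πd³/(8DK)
F_max = 594·π·9.3³/(8·79.0·1.1725) = 1.501e+06/741 = 2025.7 N

2030 N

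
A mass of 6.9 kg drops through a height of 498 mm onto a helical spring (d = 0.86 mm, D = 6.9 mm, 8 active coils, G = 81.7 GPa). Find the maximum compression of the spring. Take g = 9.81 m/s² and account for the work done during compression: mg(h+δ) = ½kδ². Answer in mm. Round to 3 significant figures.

k = Gd⁴/(8D³N_a) = (81.7×10³)(0.86⁴)/(8·6.9³·8) = 2.1256 N/mm
W = mg = 6.9 × 9.81 = 67.689 N
½kδ² − Wδ − Wh = 0 → δ = (W + √(W² + 2kWh))/k
δ = (67.689 + √(4581.8 + 143307))/2.1256 = (67.689 + 384.56)/2.1256 = 212.76 mm

213 mm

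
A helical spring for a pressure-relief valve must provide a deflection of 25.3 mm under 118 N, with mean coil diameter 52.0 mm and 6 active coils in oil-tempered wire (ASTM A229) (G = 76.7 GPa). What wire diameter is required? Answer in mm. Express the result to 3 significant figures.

Required rate k = F/δ = 118/25.3 = 4.664 N/mm
d = (8D³N_a·k / G)^(1/4) = (8·52.0³·6·4.664 / (76.7×10³))^0.25
  = (410.41)^0.25 = 4.5010 mm

4.50 mm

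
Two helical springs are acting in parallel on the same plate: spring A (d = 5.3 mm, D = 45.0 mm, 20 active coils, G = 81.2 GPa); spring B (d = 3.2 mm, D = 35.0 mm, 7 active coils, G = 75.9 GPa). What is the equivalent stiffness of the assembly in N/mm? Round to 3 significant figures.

k_A = Gd⁴/(8D³N_a) = (81.2×10³)(5.3⁴)/(8·45.0³·20) = 4.3944 N/mm
k_B = Gd⁴/(8D³N_a) = (75.9×10³)(3.2⁴)/(8·35.0³·7) = 3.3147 N/mm
Parallel: k_eq = 4.3944 + 3.3147 = 7.7092 N/mm

7.71 N/mm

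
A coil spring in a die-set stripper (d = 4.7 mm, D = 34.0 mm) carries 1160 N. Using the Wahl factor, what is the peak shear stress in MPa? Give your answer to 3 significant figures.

Spring index C = D/d = 34.0/4.7 = 7.2340
K_W = (4C−1)/(4C−4) + 0.615/C = 27.936/24.936 + 0.0850 = 1.2053
τ₀ = 8FD/(πd³) = 8·1160·34.0/(π·4.7³) = 315520/326.17 = 967.35 MPa
τ_max = K·τ₀ = 1.2053 × 967.35 = 1166 MPa

1170 MPa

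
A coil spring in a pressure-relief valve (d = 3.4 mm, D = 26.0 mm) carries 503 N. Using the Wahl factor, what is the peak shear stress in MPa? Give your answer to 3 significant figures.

Spring index C = D/d = 26.0/3.4 = 7.6471
K_W = (4C−1)/(4C−4) + 0.615/C = 29.588/26.588 + 0.0804 = 1.1933
τ₀ = 8FD/(πd³) = 8·503·26.0/(π·3.4³) = 104624/123.48 = 847.31 MPa
τ_max = K·τ₀ = 1.1933 × 847.31 = 1011.1 MPa

1010 MPa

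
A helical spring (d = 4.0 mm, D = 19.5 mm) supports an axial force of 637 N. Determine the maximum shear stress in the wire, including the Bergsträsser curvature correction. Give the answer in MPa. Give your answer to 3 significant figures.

644 MPa

Spring index C = D/d = 19.5/4.0 = 4.8750
K_B = (4C+2)/(4C−3) = 21.500/16.500 = 1.3030
τ₀ = 8FD/(πd³) = 8·637·19.5/(π·4.0³) = 99372/201.06 = 494.24 MPa
τ_max = K·τ₀ = 1.3030 × 494.24 = 644 MPa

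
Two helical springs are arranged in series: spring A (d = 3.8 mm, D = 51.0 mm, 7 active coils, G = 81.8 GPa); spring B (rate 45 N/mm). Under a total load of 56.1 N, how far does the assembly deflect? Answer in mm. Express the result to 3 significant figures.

25.7 mm

k_A = Gd⁴/(8D³N_a) = (81.8×10³)(3.8⁴)/(8·51.0³·7) = 2.2961 N/mm
Series: 1/k_eq = 1/2.2961 + 1/45 = 0.45774; k_eq = 2.1846 N/mm
δ = F/k_eq = 56.1/2.1846 = 25.679 mm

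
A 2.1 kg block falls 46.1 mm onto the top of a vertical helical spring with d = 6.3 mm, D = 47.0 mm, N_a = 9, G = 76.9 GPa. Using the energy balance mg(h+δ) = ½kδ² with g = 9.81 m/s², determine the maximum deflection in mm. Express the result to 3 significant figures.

12.2 mm

k = Gd⁴/(8D³N_a) = (76.9×10³)(6.3⁴)/(8·47.0³·9) = 16.206 N/mm
W = mg = 2.1 × 9.81 = 20.601 N
½kδ² − Wδ − Wh = 0 → δ = (W + √(W² + 2kWh))/k
δ = (20.601 + √(424.4 + 30780.9))/16.206 = (20.601 + 176.65)/16.206 = 12.172 mm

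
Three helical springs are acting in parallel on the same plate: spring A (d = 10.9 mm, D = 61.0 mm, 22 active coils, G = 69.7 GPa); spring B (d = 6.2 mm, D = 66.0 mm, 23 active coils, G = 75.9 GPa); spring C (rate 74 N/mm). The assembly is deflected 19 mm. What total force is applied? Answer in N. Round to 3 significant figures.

k_A = Gd⁴/(8D³N_a) = (69.7×10³)(10.9⁴)/(8·61.0³·22) = 24.628 N/mm
k_B = Gd⁴/(8D³N_a) = (75.9×10³)(6.2⁴)/(8·66.0³·23) = 2.1201 N/mm
Parallel: k_eq = 24.628 + 2.1201 + 74 = 100.75 N/mm
F = k_eq·δ = 100.75·19 = 1914.2 N

1910 N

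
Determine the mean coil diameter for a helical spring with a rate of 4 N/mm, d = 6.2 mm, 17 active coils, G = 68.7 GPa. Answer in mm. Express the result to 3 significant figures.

D = (Gd⁴/(8N_a·k))^(1/3) = (68.7×10³·6.2⁴/(8·17·4))^(1/3)
  = (186606)^(1/3) = 57.1446 mm

57.1 mm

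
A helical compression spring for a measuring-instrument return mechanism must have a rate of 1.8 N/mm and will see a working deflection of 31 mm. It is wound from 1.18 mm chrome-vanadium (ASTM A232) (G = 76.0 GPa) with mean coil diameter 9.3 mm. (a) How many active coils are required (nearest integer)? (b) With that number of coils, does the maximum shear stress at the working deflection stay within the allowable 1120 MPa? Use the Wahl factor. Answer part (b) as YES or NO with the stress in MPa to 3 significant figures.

(a) 13 coils; (b) YES, τ_max = 934 MPa

N_a = Gd⁴/(8D³k) = (76.0×10³)(1.18⁴)/(8·9.3³·1.8) = 12.72 → N_a = 13
Actual rate k = Gd⁴/(8D³·13) = 1.7614 N/mm
Working load F = kδ = 1.7614·31 = 54.604 N
C = 9.3/1.18 = 7.8814; K_W = (4C−1)/(4C−4)+0.615/C = 1.1870
τ_max = K_W·8FD/(πd³) = 1.1870·787.04 = 934.24 MPa
τ_max ≤ 1120 MPa → acceptable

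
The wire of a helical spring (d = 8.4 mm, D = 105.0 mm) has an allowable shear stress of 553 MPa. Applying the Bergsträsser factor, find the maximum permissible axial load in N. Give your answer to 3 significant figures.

C = D/d = 105.0/8.4 = 12.5000
K_B = (4C+2)/(4C−3) = 52.000/47.000 = 1.1064
τ_max = K·8FD/(πd³) → F_max = τ_allow·πd³/(8DK)
F_max = 553·π·8.4³/(8·105.0·1.1064) = 1.0297e+06/929.36 = 1108 N

1110 N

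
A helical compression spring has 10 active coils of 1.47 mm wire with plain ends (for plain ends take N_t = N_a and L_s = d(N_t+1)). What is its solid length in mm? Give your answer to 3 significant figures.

plain ends: N_t = N_a = 10
L_s = d·(N_t+1) = 1.47 × 11 = 16.17 mm

16.2 mm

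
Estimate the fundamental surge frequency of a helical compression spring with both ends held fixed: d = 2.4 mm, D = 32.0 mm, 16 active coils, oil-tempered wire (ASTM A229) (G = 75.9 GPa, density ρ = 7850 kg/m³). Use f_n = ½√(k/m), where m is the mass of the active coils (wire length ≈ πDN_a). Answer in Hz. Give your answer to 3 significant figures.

51.3 Hz

k = Gd⁴/(8D³N_a) = (75.9×10³)(2.4⁴)/(8·32.0³·16) = 0.60038 N/mm = 600.38 N/m
Wire length L = πDN_a = π·32.0·16 = 1608.5 mm
m = ρ·(πd²/4)·L = 7850 × 4.5239×10⁻⁶ m² × 1.6085 m = 0.057122 kg
f_n = ½√(k/m) = 0.5·√(600.38/0.057122) = 0.5·√(10511) = 51.26 Hz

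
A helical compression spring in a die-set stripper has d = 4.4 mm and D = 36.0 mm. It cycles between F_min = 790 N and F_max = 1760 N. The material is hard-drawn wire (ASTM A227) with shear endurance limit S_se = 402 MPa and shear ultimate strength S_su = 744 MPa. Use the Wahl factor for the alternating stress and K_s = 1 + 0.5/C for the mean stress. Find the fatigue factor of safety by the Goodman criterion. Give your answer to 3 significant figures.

C = D/d = 36.0/4.4 = 8.1818; K_W = (4C−1)/(4C−4)+0.615/C = 1.1796; K_s = 1+0.5/C = 1.0611
F_a = (F_max−F_min)/2 = 485 N; F_m = (F_max+F_min)/2 = 1275 N
τ_a = K_W·8F_aD/(πd³) = 1.1796 × 521.95 = 615.69 MPa
τ_m = K_s·8F_mD/(πd³) = 1.0611 × 1372.1 = 1456 MPa
Goodman: 1/n_f = τ_a/S_se + τ_m/S_su = 615.69/402 + 1456/744 = 1.53156 + 1.95696 = 3.4885
n_f = 1/3.4885 = 0.2867

0.287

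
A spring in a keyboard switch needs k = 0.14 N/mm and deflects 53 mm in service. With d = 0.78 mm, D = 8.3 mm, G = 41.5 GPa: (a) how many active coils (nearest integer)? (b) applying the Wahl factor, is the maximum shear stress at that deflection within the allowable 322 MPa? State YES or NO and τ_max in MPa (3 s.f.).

(a) 24 coils; (b) NO, τ_max = 375 MPa

N_a = Gd⁴/(8D³k) = (41.5×10³)(0.78⁴)/(8·8.3³·0.14) = 23.99 → N_a = 24
Actual rate k = Gd⁴/(8D³·24) = 0.13992 N/mm
Working load F = kδ = 0.13992·53 = 7.416 N
C = 8.3/0.78 = 10.6410; K_W = (4C−1)/(4C−4)+0.615/C = 1.1356
τ_max = K_W·8FD/(πd³) = 1.1356·330.29 = 375.08 MPa
τ_max > 322 MPa → exceeds allowable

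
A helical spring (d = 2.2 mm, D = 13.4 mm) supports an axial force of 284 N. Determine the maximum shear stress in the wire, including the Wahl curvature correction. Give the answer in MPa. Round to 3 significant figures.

Spring index C = D/d = 13.4/2.2 = 6.0909
K_W = (4C−1)/(4C−4) + 0.615/C = 23.364/20.364 + 0.1010 = 1.2483
τ₀ = 8FD/(πd³) = 8·284·13.4/(π·2.2³) = 30444.8/33.452 = 910.11 MPa
τ_max = K·τ₀ = 1.2483 × 910.11 = 1136.1 MPa

1140 MPa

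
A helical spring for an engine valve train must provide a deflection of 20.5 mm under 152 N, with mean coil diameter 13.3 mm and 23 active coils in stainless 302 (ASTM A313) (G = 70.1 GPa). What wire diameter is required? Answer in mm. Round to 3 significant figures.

2.60 mm

Required rate k = F/δ = 152/20.5 = 7.4146 N/mm
d = (8D³N_a·k / G)^(1/4) = (8·13.3³·23·7.4146 / (70.1×10³))^0.25
  = (45.787)^0.25 = 2.6013 mm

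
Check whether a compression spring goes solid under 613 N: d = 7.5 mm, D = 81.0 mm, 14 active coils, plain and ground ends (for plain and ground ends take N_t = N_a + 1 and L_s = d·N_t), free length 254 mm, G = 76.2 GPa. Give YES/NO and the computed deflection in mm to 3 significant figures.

k = Gd⁴/(8D³N_a) = (76.2×10³)(7.5⁴)/(8·81.0³·14) = 4.0507 N/mm
N_t = 15; L_s = 7.5·15 = 112.5 mm; δ_solid = L₀ − L_s = 254 − 112.5 = 141.5 mm
δ = F/k = 613/4.0507 = 151.33 mm
δ ≥ δ_solid → spring goes solid

YES, δ = 151 mm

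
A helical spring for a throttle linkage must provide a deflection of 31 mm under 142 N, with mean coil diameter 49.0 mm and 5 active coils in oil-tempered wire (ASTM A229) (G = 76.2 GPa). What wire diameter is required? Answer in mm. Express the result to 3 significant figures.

Required rate k = F/δ = 142/31 = 4.5806 N/mm
d = (8D³N_a·k / G)^(1/4) = (8·49.0³·5·4.5806 / (76.2×10³))^0.25
  = (282.89)^0.25 = 4.1011 mm

4.10 mm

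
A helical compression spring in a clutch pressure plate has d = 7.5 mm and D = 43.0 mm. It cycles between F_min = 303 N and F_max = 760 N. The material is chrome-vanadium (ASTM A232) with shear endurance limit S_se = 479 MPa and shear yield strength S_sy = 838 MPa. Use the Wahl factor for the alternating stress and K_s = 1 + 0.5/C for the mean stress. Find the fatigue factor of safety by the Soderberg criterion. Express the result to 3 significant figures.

C = D/d = 43.0/7.5 = 5.7333; K_W = (4C−1)/(4C−4)+0.615/C = 1.2657; K_s = 1+0.5/C = 1.0872
F_a = (F_max−F_min)/2 = 228.5 N; F_m = (F_max+F_min)/2 = 531.5 N
τ_a = K_W·8F_aD/(πd³) = 1.2657 × 59.308 = 75.067 MPa
τ_m = K_s·8F_mD/(πd³) = 1.0872 × 137.95 = 149.98 MPa
Soderberg: 1/n_f = τ_a/S_se + τ_m/S_sy = 75.067/479 + 149.98/838 = 0.15672 + 0.17898 = 0.33569
n_f = 1/0.33569 = 2.979

2.98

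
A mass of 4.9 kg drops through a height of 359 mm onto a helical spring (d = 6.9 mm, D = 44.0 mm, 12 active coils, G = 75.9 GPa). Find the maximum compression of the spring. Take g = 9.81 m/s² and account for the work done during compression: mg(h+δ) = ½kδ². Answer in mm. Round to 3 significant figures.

42.9 mm

k = Gd⁴/(8D³N_a) = (75.9×10³)(6.9⁴)/(8·44.0³·12) = 21.038 N/mm
W = mg = 4.9 × 9.81 = 48.069 N
½kδ² − Wδ − Wh = 0 → δ = (W + √(W² + 2kWh))/k
δ = (48.069 + √(2310.6 + 726103))/21.038 = (48.069 + 853.47)/21.038 = 42.853 mm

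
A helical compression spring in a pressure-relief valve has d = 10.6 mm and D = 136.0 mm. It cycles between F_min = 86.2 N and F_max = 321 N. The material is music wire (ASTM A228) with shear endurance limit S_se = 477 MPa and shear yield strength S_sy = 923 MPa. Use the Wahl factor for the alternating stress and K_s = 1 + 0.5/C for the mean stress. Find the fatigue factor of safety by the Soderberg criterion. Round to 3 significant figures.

C = D/d = 136.0/10.6 = 12.8302; K_W = (4C−1)/(4C−4)+0.615/C = 1.1113; K_s = 1+0.5/C = 1.0390
F_a = (F_max−F_min)/2 = 117.4 N; F_m = (F_max+F_min)/2 = 203.6 N
τ_a = K_W·8F_aD/(πd³) = 1.1113 × 34.137 = 37.938 MPa
τ_m = K_s·8F_mD/(πd³) = 1.0390 × 59.202 = 61.51 MPa
Soderberg: 1/n_f = τ_a/S_se + τ_m/S_sy = 37.938/477 + 61.51/923 = 0.07953 + 0.06664 = 0.14618
n_f = 1/0.14618 = 6.841

6.84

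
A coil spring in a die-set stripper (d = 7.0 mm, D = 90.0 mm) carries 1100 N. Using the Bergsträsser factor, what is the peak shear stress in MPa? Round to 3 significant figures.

Spring index C = D/d = 90.0/7.0 = 12.8571
K_B = (4C+2)/(4C−3) = 53.429/48.429 = 1.1032
τ₀ = 8FD/(πd³) = 8·1100·90.0/(π·7.0³) = 792000/1077.6 = 734.99 MPa
τ_max = K·τ₀ = 1.1032 × 734.99 = 810.87 MPa

811 MPa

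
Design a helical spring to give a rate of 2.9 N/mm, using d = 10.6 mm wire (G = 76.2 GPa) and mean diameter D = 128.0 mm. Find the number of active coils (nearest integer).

N_a = Gd⁴/(8D³k) = (76.2×10³ × 10.6⁴)/(8 × 128.0³ × 2.9)
    = 9.62007e+08 / 4.86539e+07 = 19.77 → 20 coils

20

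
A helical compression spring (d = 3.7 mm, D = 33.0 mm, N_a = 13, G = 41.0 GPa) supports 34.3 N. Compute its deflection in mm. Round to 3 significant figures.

16.7 mm

k = Gd⁴/(8D³N_a) = (41.0×10³)(3.7⁴)/(8·33.0³·13) = 2.056 N/mm
δ = F/k = 34.3 / 2.056 = 16.683 mm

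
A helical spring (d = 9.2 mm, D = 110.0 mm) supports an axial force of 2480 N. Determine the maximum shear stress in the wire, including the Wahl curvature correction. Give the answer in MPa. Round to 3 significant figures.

999 MPa

Spring index C = D/d = 110.0/9.2 = 11.9565
K_W = (4C−1)/(4C−4) + 0.615/C = 46.826/43.826 + 0.0514 = 1.1199
τ₀ = 8FD/(πd³) = 8·2480·110.0/(π·9.2³) = 2.1824e+06/2446.3 = 892.12 MPa
τ_max = K·τ₀ = 1.1199 × 892.12 = 999.07 MPa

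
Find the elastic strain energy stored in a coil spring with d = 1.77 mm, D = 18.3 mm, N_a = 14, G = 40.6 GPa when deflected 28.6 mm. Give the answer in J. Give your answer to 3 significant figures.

0.237 J

k = Gd⁴/(8D³N_a) = (40.6×10³)(1.77⁴)/(8·18.3³·14) = 0.58056 N/mm
U = ½kδ² = 0.5 × 0.58056 × 28.6² = 237.44 N·mm = 0.23744 J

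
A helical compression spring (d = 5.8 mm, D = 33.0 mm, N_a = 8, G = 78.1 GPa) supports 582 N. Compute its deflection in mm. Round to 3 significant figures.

15.1 mm

k = Gd⁴/(8D³N_a) = (78.1×10³)(5.8⁴)/(8·33.0³·8) = 38.427 N/mm
δ = F/k = 582 / 38.427 = 15.145 mm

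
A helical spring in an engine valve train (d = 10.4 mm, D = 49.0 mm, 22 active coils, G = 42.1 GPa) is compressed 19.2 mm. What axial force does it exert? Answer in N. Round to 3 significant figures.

457 N

k = Gd⁴/(8D³N_a) = (42.1×10³)(10.4⁴)/(8·49.0³·22) = 23.786 N/mm
F = k·δ = 23.786 × 19.2 = 456.68 N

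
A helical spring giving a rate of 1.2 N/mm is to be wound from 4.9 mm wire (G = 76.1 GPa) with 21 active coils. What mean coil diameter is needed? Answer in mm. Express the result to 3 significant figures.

D = (Gd⁴/(8N_a·k))^(1/3) = (76.1×10³·4.9⁴/(8·21·1.2))^(1/3)
  = (217610)^(1/3) = 60.1487 mm

60.1 mm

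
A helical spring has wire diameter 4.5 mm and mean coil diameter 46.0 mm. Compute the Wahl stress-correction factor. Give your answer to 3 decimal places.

1.141

C = D/d = 46.0/4.5 = 10.2222
K_W = (4C−1)/(4C−4) + 0.615/C = 39.889/36.889 + 0.0602 = 1.1415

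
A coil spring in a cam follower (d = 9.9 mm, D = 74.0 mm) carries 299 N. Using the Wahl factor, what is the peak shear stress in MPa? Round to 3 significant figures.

Spring index C = D/d = 74.0/9.9 = 7.4747
K_W = (4C−1)/(4C−4) + 0.615/C = 28.899/25.899 + 0.0823 = 1.1981
τ₀ = 8FD/(πd³) = 8·299·74.0/(π·9.9³) = 177008/3048.3 = 58.068 MPa
τ_max = K·τ₀ = 1.1981 × 58.068 = 69.572 MPa

69.6 MPa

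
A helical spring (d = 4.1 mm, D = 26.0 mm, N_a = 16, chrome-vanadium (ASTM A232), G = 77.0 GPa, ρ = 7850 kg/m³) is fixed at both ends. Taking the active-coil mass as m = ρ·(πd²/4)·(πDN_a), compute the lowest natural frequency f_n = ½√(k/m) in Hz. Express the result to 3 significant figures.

134 Hz

k = Gd⁴/(8D³N_a) = (77.0×10³)(4.1⁴)/(8·26.0³·16) = 9.6716 N/mm = 9671.6 N/m
Wire length L = πDN_a = π·26.0·16 = 1306.9 mm
m = ρ·(πd²/4)·L = 7850 × 13.203×10⁻⁶ m² × 1.3069 m = 0.13545 kg
f_n = ½√(k/m) = 0.5·√(9671.6/0.13545) = 0.5·√(71405) = 133.61 Hz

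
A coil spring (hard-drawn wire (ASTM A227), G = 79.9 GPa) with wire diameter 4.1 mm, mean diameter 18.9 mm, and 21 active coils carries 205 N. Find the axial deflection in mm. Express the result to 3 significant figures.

k = Gd⁴/(8D³N_a) = (79.9×10³)(4.1⁴)/(8·18.9³·21) = 19.906 N/mm
δ = F/k = 205 / 19.906 = 10.298 mm

10.3 mm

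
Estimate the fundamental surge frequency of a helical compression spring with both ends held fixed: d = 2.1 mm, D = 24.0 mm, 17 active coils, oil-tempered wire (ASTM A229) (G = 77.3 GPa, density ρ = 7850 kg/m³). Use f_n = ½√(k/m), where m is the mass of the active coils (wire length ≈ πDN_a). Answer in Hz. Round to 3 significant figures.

k = Gd⁴/(8D³N_a) = (77.3×10³)(2.1⁴)/(8·24.0³·17) = 0.79962 N/mm = 799.62 N/m
Wire length L = πDN_a = π·24.0·17 = 1281.8 mm
m = ρ·(πd²/4)·L = 7850 × 3.4636×10⁻⁶ m² × 1.2818 m = 0.03485 kg
f_n = ½√(k/m) = 0.5·√(799.62/0.03485) = 0.5·√(22944) = 75.737 Hz

75.7 Hz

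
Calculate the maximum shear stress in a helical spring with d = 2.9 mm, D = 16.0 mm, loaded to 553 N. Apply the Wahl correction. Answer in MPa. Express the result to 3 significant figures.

Spring index C = D/d = 16.0/2.9 = 5.5172
K_W = (4C−1)/(4C−4) + 0.615/C = 21.069/18.069 + 0.1115 = 1.2775
τ₀ = 8FD/(πd³) = 8·553·16.0/(π·2.9³) = 70784/76.62 = 923.83 MPa
τ_max = K·τ₀ = 1.2775 × 923.83 = 1180.2 MPa

1180 MPa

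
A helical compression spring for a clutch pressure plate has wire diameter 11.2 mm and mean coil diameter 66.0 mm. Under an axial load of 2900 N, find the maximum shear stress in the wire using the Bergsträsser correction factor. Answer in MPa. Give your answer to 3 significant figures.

Spring index C = D/d = 66.0/11.2 = 5.8929
K_B = (4C+2)/(4C−3) = 25.571/20.571 = 1.2431
τ₀ = 8FD/(πd³) = 8·2900·66.0/(π·11.2³) = 1.5312e+06/4413.7 = 346.92 MPa
τ_max = K·τ₀ = 1.2431 × 346.92 = 431.24 MPa

431 MPa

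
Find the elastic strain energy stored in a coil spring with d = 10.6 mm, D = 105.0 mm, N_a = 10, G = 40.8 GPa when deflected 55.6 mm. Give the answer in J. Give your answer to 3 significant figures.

8.60 J

k = Gd⁴/(8D³N_a) = (40.8×10³)(10.6⁴)/(8·105.0³·10) = 5.5619 N/mm
U = ½kδ² = 0.5 × 5.5619 × 55.6² = 8597 N·mm = 8.597 J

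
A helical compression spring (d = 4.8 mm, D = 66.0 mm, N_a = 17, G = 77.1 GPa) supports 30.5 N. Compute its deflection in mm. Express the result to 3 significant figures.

k = Gd⁴/(8D³N_a) = (77.1×10³)(4.8⁴)/(8·66.0³·17) = 1.0468 N/mm
δ = F/k = 30.5 / 1.0468 = 29.137 mm

29.1 mm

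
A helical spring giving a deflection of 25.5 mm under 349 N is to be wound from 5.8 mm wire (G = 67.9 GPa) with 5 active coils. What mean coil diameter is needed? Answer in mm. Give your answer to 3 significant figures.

Required rate k = F/δ = 349/25.5 = 13.686 N/mm
D = (Gd⁴/(8N_a·k))^(1/3) = (67.9×10³·5.8⁴/(8·5·13.686))^(1/3)
  = (140358)^(1/3) = 51.9691 mm

52.0 mm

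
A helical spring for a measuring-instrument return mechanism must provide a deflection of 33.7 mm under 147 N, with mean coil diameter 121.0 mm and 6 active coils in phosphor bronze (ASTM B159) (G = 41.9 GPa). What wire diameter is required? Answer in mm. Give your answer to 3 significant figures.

Required rate k = F/δ = 147/33.7 = 4.362 N/mm
d = (8D³N_a·k / G)^(1/4) = (8·121.0³·6·4.362 / (41.9×10³))^0.25
  = (8852.6)^0.25 = 9.6999 mm

9.70 mm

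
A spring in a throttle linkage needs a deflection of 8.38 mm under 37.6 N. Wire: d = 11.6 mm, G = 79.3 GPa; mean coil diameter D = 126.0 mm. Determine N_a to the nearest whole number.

20

Required rate k = F/δ = 37.6/8.38 = 4.4869 N/mm
N_a = Gd⁴/(8D³k) = (79.3×10³ × 11.6⁴)/(8 × 126.0³ × 4.4869)
    = 1.43584e+09 / 7.18035e+07 = 20 → 20 coils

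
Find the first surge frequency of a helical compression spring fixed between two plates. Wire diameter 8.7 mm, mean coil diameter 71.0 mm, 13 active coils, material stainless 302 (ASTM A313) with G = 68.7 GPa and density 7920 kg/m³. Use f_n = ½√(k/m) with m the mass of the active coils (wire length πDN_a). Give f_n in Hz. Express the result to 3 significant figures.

44.0 Hz

k = Gd⁴/(8D³N_a) = (68.7×10³)(8.7⁴)/(8·71.0³·13) = 10.574 N/mm = 10574 N/m
Wire length L = πDN_a = π·71.0·13 = 2899.7 mm
m = ρ·(πd²/4)·L = 7920 × 59.447×10⁻⁶ m² × 2.8997 m = 1.3652 kg
f_n = ½√(k/m) = 0.5·√(10574/1.3652) = 0.5·√(7745) = 44.003 Hz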